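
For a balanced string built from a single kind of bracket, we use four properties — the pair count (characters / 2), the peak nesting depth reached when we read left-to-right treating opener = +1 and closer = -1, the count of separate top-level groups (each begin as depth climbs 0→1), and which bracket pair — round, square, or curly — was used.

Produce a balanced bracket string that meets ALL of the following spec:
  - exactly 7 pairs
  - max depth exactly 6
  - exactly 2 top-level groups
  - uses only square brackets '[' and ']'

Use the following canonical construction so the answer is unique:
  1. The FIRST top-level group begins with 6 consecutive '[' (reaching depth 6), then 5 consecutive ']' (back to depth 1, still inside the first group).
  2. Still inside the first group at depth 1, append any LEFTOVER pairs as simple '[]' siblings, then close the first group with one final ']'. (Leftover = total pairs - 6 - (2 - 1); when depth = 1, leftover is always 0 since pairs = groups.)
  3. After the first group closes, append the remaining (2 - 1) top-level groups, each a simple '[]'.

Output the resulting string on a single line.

Answer: [[[[[[]]]]]][]

Derivation:
Spec: pairs=7 depth=6 groups=2
Leftover pairs = 7 - 6 - (2-1) = 0
First group: deep chain of depth 6 + 0 sibling pairs
Remaining 1 groups: simple '[]' each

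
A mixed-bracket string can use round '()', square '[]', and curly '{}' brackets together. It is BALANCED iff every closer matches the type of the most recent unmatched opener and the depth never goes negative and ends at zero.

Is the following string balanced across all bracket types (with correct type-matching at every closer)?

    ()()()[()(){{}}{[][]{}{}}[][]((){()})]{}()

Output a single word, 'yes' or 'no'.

pos 0: push '('; stack = (
pos 1: ')' matches '('; pop; stack = (empty)
pos 2: push '('; stack = (
pos 3: ')' matches '('; pop; stack = (empty)
pos 4: push '('; stack = (
pos 5: ')' matches '('; pop; stack = (empty)
pos 6: push '['; stack = [
pos 7: push '('; stack = [(
pos 8: ')' matches '('; pop; stack = [
pos 9: push '('; stack = [(
pos 10: ')' matches '('; pop; stack = [
pos 11: push '{'; stack = [{
pos 12: push '{'; stack = [{{
pos 13: '}' matches '{'; pop; stack = [{
pos 14: '}' matches '{'; pop; stack = [
pos 15: push '{'; stack = [{
pos 16: push '['; stack = [{[
pos 17: ']' matches '['; pop; stack = [{
pos 18: push '['; stack = [{[
pos 19: ']' matches '['; pop; stack = [{
pos 20: push '{'; stack = [{{
pos 21: '}' matches '{'; pop; stack = [{
pos 22: push '{'; stack = [{{
pos 23: '}' matches '{'; pop; stack = [{
pos 24: '}' matches '{'; pop; stack = [
pos 25: push '['; stack = [[
pos 26: ']' matches '['; pop; stack = [
pos 27: push '['; stack = [[
pos 28: ']' matches '['; pop; stack = [
pos 29: push '('; stack = [(
pos 30: push '('; stack = [((
pos 31: ')' matches '('; pop; stack = [(
pos 32: push '{'; stack = [({
pos 33: push '('; stack = [({(
pos 34: ')' matches '('; pop; stack = [({
pos 35: '}' matches '{'; pop; stack = [(
pos 36: ')' matches '('; pop; stack = [
pos 37: ']' matches '['; pop; stack = (empty)
pos 38: push '{'; stack = {
pos 39: '}' matches '{'; pop; stack = (empty)
pos 40: push '('; stack = (
pos 41: ')' matches '('; pop; stack = (empty)
end: stack empty → VALID
Verdict: properly nested → yes

Answer: yes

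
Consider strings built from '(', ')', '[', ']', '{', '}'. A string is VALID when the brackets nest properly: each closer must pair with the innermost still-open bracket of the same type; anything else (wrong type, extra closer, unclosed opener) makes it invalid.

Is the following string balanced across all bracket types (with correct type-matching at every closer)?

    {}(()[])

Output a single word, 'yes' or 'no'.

Answer: yes

Derivation:
pos 0: push '{'; stack = {
pos 1: '}' matches '{'; pop; stack = (empty)
pos 2: push '('; stack = (
pos 3: push '('; stack = ((
pos 4: ')' matches '('; pop; stack = (
pos 5: push '['; stack = ([
pos 6: ']' matches '['; pop; stack = (
pos 7: ')' matches '('; pop; stack = (empty)
end: stack empty → VALID
Verdict: properly nested → yes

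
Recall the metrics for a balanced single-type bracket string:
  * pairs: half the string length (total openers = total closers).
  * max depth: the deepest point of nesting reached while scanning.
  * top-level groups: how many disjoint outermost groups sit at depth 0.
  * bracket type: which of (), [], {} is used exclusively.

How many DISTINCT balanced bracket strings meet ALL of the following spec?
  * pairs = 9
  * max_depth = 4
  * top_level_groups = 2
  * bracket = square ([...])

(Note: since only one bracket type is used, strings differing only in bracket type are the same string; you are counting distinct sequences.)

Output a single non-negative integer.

Answer: 590

Derivation:
Spec: pairs=9 depth=4 groups=2
Count(depth <= 4) = 910
Count(depth <= 3) = 320
Count(depth == 4) = 910 - 320 = 590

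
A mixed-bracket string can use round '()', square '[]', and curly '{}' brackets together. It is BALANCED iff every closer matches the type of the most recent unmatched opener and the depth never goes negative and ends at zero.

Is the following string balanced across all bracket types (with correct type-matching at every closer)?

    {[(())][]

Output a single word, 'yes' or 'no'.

pos 0: push '{'; stack = {
pos 1: push '['; stack = {[
pos 2: push '('; stack = {[(
pos 3: push '('; stack = {[((
pos 4: ')' matches '('; pop; stack = {[(
pos 5: ')' matches '('; pop; stack = {[
pos 6: ']' matches '['; pop; stack = {
pos 7: push '['; stack = {[
pos 8: ']' matches '['; pop; stack = {
end: stack still non-empty ({) → INVALID
Verdict: unclosed openers at end: { → no

Answer: no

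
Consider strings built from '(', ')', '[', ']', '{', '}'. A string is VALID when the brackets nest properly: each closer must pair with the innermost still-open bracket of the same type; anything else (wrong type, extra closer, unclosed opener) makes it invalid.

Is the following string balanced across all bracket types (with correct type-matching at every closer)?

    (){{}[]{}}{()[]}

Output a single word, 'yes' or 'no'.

pos 0: push '('; stack = (
pos 1: ')' matches '('; pop; stack = (empty)
pos 2: push '{'; stack = {
pos 3: push '{'; stack = {{
pos 4: '}' matches '{'; pop; stack = {
pos 5: push '['; stack = {[
pos 6: ']' matches '['; pop; stack = {
pos 7: push '{'; stack = {{
pos 8: '}' matches '{'; pop; stack = {
pos 9: '}' matches '{'; pop; stack = (empty)
pos 10: push '{'; stack = {
pos 11: push '('; stack = {(
pos 12: ')' matches '('; pop; stack = {
pos 13: push '['; stack = {[
pos 14: ']' matches '['; pop; stack = {
pos 15: '}' matches '{'; pop; stack = (empty)
end: stack empty → VALID
Verdict: properly nested → yes

Answer: yes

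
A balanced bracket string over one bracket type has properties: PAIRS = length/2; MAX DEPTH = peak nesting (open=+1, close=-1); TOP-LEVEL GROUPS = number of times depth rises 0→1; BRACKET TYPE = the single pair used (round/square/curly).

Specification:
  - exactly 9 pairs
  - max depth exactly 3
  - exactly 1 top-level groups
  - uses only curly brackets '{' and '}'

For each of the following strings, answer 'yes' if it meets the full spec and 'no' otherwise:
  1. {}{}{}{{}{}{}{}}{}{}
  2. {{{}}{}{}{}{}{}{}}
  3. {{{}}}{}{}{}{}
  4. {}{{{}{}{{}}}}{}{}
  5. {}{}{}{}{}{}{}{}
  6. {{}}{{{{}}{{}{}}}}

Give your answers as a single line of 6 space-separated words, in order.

Answer: no yes no no no no

Derivation:
String 1 '{}{}{}{{}{}{}{}}{}{}': depth seq [1 0 1 0 1 0 1 2 1 2 1 2 1 2 1 0 1 0 1 0]
  -> pairs=10 depth=2 groups=6 -> no
String 2 '{{{}}{}{}{}{}{}{}}': depth seq [1 2 3 2 1 2 1 2 1 2 1 2 1 2 1 2 1 0]
  -> pairs=9 depth=3 groups=1 -> yes
String 3 '{{{}}}{}{}{}{}': depth seq [1 2 3 2 1 0 1 0 1 0 1 0 1 0]
  -> pairs=7 depth=3 groups=5 -> no
String 4 '{}{{{}{}{{}}}}{}{}': depth seq [1 0 1 2 3 2 3 2 3 4 3 2 1 0 1 0 1 0]
  -> pairs=9 depth=4 groups=4 -> no
String 5 '{}{}{}{}{}{}{}{}': depth seq [1 0 1 0 1 0 1 0 1 0 1 0 1 0 1 0]
  -> pairs=8 depth=1 groups=8 -> no
String 6 '{{}}{{{{}}{{}{}}}}': depth seq [1 2 1 0 1 2 3 4 3 2 3 4 3 4 3 2 1 0]
  -> pairs=9 depth=4 groups=2 -> no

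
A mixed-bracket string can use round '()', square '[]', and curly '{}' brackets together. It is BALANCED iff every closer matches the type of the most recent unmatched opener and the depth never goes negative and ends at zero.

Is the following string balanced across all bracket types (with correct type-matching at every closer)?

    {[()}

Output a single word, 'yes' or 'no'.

pos 0: push '{'; stack = {
pos 1: push '['; stack = {[
pos 2: push '('; stack = {[(
pos 3: ')' matches '('; pop; stack = {[
pos 4: saw closer '}' but top of stack is '[' (expected ']') → INVALID
Verdict: type mismatch at position 4: '}' closes '[' → no

Answer: no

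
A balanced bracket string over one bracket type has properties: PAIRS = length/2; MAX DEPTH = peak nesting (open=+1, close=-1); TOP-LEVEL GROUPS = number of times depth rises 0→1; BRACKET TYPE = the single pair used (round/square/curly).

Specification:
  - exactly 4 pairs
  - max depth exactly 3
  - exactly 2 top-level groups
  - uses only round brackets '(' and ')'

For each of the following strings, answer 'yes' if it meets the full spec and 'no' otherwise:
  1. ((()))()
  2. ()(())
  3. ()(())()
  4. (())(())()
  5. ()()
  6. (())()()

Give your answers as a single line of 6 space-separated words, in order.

Answer: yes no no no no no

Derivation:
String 1 '((()))()': depth seq [1 2 3 2 1 0 1 0]
  -> pairs=4 depth=3 groups=2 -> yes
String 2 '()(())': depth seq [1 0 1 2 1 0]
  -> pairs=3 depth=2 groups=2 -> no
String 3 '()(())()': depth seq [1 0 1 2 1 0 1 0]
  -> pairs=4 depth=2 groups=3 -> no
String 4 '(())(())()': depth seq [1 2 1 0 1 2 1 0 1 0]
  -> pairs=5 depth=2 groups=3 -> no
String 5 '()()': depth seq [1 0 1 0]
  -> pairs=2 depth=1 groups=2 -> no
String 6 '(())()()': depth seq [1 2 1 0 1 0 1 0]
  -> pairs=4 depth=2 groups=3 -> no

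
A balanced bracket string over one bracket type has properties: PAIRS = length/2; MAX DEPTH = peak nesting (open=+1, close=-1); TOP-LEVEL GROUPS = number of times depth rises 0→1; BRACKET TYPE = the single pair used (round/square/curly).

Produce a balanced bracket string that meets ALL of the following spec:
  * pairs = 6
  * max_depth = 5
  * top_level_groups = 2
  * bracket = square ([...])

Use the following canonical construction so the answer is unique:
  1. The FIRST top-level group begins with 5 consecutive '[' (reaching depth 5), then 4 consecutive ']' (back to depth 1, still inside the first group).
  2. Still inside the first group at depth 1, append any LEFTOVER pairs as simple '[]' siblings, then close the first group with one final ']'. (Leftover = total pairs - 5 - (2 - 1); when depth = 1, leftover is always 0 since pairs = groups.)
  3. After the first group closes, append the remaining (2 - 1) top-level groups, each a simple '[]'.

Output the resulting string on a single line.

Spec: pairs=6 depth=5 groups=2
Leftover pairs = 6 - 5 - (2-1) = 0
First group: deep chain of depth 5 + 0 sibling pairs
Remaining 1 groups: simple '[]' each

Answer: [[[[[]]]]][]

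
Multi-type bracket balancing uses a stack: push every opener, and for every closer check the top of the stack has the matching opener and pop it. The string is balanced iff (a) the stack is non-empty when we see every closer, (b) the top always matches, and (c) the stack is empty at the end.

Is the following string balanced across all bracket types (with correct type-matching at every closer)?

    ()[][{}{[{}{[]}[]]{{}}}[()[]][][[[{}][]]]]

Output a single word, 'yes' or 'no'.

pos 0: push '('; stack = (
pos 1: ')' matches '('; pop; stack = (empty)
pos 2: push '['; stack = [
pos 3: ']' matches '['; pop; stack = (empty)
pos 4: push '['; stack = [
pos 5: push '{'; stack = [{
pos 6: '}' matches '{'; pop; stack = [
pos 7: push '{'; stack = [{
pos 8: push '['; stack = [{[
pos 9: push '{'; stack = [{[{
pos 10: '}' matches '{'; pop; stack = [{[
pos 11: push '{'; stack = [{[{
pos 12: push '['; stack = [{[{[
pos 13: ']' matches '['; pop; stack = [{[{
pos 14: '}' matches '{'; pop; stack = [{[
pos 15: push '['; stack = [{[[
pos 16: ']' matches '['; pop; stack = [{[
pos 17: ']' matches '['; pop; stack = [{
pos 18: push '{'; stack = [{{
pos 19: push '{'; stack = [{{{
pos 20: '}' matches '{'; pop; stack = [{{
pos 21: '}' matches '{'; pop; stack = [{
pos 22: '}' matches '{'; pop; stack = [
pos 23: push '['; stack = [[
pos 24: push '('; stack = [[(
pos 25: ')' matches '('; pop; stack = [[
pos 26: push '['; stack = [[[
pos 27: ']' matches '['; pop; stack = [[
pos 28: ']' matches '['; pop; stack = [
pos 29: push '['; stack = [[
pos 30: ']' matches '['; pop; stack = [
pos 31: push '['; stack = [[
pos 32: push '['; stack = [[[
pos 33: push '['; stack = [[[[
pos 34: push '{'; stack = [[[[{
pos 35: '}' matches '{'; pop; stack = [[[[
pos 36: ']' matches '['; pop; stack = [[[
pos 37: push '['; stack = [[[[
pos 38: ']' matches '['; pop; stack = [[[
pos 39: ']' matches '['; pop; stack = [[
pos 40: ']' matches '['; pop; stack = [
pos 41: ']' matches '['; pop; stack = (empty)
end: stack empty → VALID
Verdict: properly nested → yes

Answer: yes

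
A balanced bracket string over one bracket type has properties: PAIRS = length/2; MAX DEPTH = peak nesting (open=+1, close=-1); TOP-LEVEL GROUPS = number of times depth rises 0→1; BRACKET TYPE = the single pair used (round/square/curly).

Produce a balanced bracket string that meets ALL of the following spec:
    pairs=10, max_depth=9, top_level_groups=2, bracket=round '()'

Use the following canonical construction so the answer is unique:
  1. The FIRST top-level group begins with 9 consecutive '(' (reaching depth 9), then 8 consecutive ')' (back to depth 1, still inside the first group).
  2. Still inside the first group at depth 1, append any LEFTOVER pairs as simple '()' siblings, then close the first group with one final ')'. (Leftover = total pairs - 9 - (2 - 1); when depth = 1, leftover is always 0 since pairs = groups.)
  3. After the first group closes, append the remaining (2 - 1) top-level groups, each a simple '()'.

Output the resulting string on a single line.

Spec: pairs=10 depth=9 groups=2
Leftover pairs = 10 - 9 - (2-1) = 0
First group: deep chain of depth 9 + 0 sibling pairs
Remaining 1 groups: simple '()' each

Answer: ((((((((()))))))))()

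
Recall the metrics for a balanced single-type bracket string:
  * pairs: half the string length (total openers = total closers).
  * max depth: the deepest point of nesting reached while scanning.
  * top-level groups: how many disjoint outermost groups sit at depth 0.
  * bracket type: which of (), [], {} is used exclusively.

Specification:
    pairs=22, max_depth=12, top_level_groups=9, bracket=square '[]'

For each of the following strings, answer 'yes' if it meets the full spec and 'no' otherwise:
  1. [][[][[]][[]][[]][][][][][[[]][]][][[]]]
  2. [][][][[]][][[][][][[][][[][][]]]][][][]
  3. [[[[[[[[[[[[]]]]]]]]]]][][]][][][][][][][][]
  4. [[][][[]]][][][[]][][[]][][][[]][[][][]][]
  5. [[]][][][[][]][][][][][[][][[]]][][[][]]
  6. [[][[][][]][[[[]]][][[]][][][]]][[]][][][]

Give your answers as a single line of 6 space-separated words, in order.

Answer: no no yes no no no

Derivation:
String 1 '[][[][[]][[]][[]][][][][][[[]][]][][[]]]': depth seq [1 0 1 2 1 2 3 2 1 2 3 2 1 2 3 2 1 2 1 2 1 2 1 2 1 2 3 4 3 2 3 2 1 2 1 2 3 2 1 0]
  -> pairs=20 depth=4 groups=2 -> no
String 2 '[][][][[]][][[][][][[][][[][][]]]][][][]': depth seq [1 0 1 0 1 0 1 2 1 0 1 0 1 2 1 2 1 2 1 2 3 2 3 2 3 4 3 4 3 4 3 2 1 0 1 0 1 0 1 0]
  -> pairs=20 depth=4 groups=9 -> no
String 3 '[[[[[[[[[[[[]]]]]]]]]]][][]][][][][][][][][]': depth seq [1 2 3 4 5 6 7 8 9 10 11 12 11 10 9 8 7 6 5 4 3 2 1 2 1 2 1 0 1 0 1 0 1 0 1 0 1 0 1 0 1 0 1 0]
  -> pairs=22 depth=12 groups=9 -> yes
String 4 '[[][][[]]][][][[]][][[]][][][[]][[][][]][]': depth seq [1 2 1 2 1 2 3 2 1 0 1 0 1 0 1 2 1 0 1 0 1 2 1 0 1 0 1 0 1 2 1 0 1 2 1 2 1 2 1 0 1 0]
  -> pairs=21 depth=3 groups=11 -> no
String 5 '[[]][][][[][]][][][][][[][][[]]][][[][]]': depth seq [1 2 1 0 1 0 1 0 1 2 1 2 1 0 1 0 1 0 1 0 1 0 1 2 1 2 1 2 3 2 1 0 1 0 1 2 1 2 1 0]
  -> pairs=20 depth=3 groups=11 -> no
String 6 '[[][[][][]][[[[]]][][[]][][][]]][[]][][][]': depth seq [1 2 1 2 3 2 3 2 3 2 1 2 3 4 5 4 3 2 3 2 3 4 3 2 3 2 3 2 3 2 1 0 1 2 1 0 1 0 1 0 1 0]
  -> pairs=21 depth=5 groups=5 -> no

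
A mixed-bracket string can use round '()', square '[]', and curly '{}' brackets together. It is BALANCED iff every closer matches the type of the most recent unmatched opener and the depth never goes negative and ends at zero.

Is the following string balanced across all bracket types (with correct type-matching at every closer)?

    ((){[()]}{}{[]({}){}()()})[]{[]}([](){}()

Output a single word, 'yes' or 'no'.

Answer: no

Derivation:
pos 0: push '('; stack = (
pos 1: push '('; stack = ((
pos 2: ')' matches '('; pop; stack = (
pos 3: push '{'; stack = ({
pos 4: push '['; stack = ({[
pos 5: push '('; stack = ({[(
pos 6: ')' matches '('; pop; stack = ({[
pos 7: ']' matches '['; pop; stack = ({
pos 8: '}' matches '{'; pop; stack = (
pos 9: push '{'; stack = ({
pos 10: '}' matches '{'; pop; stack = (
pos 11: push '{'; stack = ({
pos 12: push '['; stack = ({[
pos 13: ']' matches '['; pop; stack = ({
pos 14: push '('; stack = ({(
pos 15: push '{'; stack = ({({
pos 16: '}' matches '{'; pop; stack = ({(
pos 17: ')' matches '('; pop; stack = ({
pos 18: push '{'; stack = ({{
pos 19: '}' matches '{'; pop; stack = ({
pos 20: push '('; stack = ({(
pos 21: ')' matches '('; pop; stack = ({
pos 22: push '('; stack = ({(
pos 23: ')' matches '('; pop; stack = ({
pos 24: '}' matches '{'; pop; stack = (
pos 25: ')' matches '('; pop; stack = (empty)
pos 26: push '['; stack = [
pos 27: ']' matches '['; pop; stack = (empty)
pos 28: push '{'; stack = {
pos 29: push '['; stack = {[
pos 30: ']' matches '['; pop; stack = {
pos 31: '}' matches '{'; pop; stack = (empty)
pos 32: push '('; stack = (
pos 33: push '['; stack = ([
pos 34: ']' matches '['; pop; stack = (
pos 35: push '('; stack = ((
pos 36: ')' matches '('; pop; stack = (
pos 37: push '{'; stack = ({
pos 38: '}' matches '{'; pop; stack = (
pos 39: push '('; stack = ((
pos 40: ')' matches '('; pop; stack = (
end: stack still non-empty (() → INVALID
Verdict: unclosed openers at end: ( → no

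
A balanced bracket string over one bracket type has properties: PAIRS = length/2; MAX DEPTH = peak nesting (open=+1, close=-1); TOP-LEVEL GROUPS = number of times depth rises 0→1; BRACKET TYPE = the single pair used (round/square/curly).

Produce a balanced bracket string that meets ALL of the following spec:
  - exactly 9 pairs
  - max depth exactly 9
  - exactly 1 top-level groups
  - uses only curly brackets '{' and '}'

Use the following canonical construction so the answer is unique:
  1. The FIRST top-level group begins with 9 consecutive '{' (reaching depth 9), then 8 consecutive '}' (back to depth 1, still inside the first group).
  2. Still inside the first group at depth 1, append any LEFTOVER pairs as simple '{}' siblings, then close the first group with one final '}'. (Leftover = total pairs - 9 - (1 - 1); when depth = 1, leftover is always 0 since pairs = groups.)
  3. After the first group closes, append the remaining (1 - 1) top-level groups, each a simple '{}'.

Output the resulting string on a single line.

Answer: {{{{{{{{{}}}}}}}}}

Derivation:
Spec: pairs=9 depth=9 groups=1
Leftover pairs = 9 - 9 - (1-1) = 0
First group: deep chain of depth 9 + 0 sibling pairs
Remaining 0 groups: simple '{}' each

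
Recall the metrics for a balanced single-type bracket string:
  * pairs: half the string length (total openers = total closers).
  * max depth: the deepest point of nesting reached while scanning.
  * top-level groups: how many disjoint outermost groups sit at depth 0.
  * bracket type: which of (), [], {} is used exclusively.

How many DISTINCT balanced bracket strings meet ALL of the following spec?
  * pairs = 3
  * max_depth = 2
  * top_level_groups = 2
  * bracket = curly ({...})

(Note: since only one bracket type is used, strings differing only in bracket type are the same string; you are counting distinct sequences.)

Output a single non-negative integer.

Spec: pairs=3 depth=2 groups=2
Count(depth <= 2) = 2
Count(depth <= 1) = 0
Count(depth == 2) = 2 - 0 = 2

Answer: 2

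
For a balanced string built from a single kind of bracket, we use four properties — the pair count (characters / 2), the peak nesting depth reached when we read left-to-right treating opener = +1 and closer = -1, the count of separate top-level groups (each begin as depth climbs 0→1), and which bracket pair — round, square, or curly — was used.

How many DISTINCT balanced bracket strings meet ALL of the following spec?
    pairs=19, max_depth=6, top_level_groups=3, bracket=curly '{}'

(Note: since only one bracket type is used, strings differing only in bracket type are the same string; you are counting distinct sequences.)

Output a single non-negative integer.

Answer: 94452891

Derivation:
Spec: pairs=19 depth=6 groups=3
Count(depth <= 6) = 214923945
Count(depth <= 5) = 120471054
Count(depth == 6) = 214923945 - 120471054 = 94452891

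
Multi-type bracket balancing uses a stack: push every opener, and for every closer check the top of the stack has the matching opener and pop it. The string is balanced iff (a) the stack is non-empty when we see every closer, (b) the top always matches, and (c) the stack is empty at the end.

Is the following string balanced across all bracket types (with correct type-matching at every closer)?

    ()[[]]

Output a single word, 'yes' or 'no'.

pos 0: push '('; stack = (
pos 1: ')' matches '('; pop; stack = (empty)
pos 2: push '['; stack = [
pos 3: push '['; stack = [[
pos 4: ']' matches '['; pop; stack = [
pos 5: ']' matches '['; pop; stack = (empty)
end: stack empty → VALID
Verdict: properly nested → yes

Answer: yes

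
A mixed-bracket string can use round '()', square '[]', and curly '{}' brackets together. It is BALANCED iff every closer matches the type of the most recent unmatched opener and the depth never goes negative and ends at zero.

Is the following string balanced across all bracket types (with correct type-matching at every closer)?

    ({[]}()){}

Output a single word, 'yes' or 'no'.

pos 0: push '('; stack = (
pos 1: push '{'; stack = ({
pos 2: push '['; stack = ({[
pos 3: ']' matches '['; pop; stack = ({
pos 4: '}' matches '{'; pop; stack = (
pos 5: push '('; stack = ((
pos 6: ')' matches '('; pop; stack = (
pos 7: ')' matches '('; pop; stack = (empty)
pos 8: push '{'; stack = {
pos 9: '}' matches '{'; pop; stack = (empty)
end: stack empty → VALID
Verdict: properly nested → yes

Answer: yes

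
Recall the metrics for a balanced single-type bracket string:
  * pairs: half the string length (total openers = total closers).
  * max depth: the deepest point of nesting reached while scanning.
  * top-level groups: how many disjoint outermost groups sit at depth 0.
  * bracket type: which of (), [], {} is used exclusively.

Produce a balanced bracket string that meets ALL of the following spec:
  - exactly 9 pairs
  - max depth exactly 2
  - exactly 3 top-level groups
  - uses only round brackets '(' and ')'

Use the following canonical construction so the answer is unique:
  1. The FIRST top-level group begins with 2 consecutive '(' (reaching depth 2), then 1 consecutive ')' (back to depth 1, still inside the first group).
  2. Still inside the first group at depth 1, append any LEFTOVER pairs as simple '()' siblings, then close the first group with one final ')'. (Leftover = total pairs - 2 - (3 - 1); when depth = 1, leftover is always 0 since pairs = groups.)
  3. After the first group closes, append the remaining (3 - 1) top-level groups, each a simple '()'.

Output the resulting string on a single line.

Spec: pairs=9 depth=2 groups=3
Leftover pairs = 9 - 2 - (3-1) = 5
First group: deep chain of depth 2 + 5 sibling pairs
Remaining 2 groups: simple '()' each

Answer: (()()()()()())()()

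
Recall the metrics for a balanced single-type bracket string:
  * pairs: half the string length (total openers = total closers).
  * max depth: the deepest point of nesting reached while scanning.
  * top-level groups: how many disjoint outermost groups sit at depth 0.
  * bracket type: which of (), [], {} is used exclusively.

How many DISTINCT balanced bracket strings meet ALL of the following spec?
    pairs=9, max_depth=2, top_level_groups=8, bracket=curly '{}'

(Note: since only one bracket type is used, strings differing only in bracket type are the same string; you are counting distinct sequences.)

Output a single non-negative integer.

Spec: pairs=9 depth=2 groups=8
Count(depth <= 2) = 8
Count(depth <= 1) = 0
Count(depth == 2) = 8 - 0 = 8

Answer: 8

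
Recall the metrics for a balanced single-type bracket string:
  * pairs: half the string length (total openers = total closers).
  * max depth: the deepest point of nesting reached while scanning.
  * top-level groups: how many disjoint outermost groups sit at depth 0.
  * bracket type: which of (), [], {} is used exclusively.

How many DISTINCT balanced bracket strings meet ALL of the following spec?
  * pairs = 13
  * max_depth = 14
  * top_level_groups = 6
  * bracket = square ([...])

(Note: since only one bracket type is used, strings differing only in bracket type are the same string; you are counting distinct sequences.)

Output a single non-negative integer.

Answer: 0

Derivation:
Spec: pairs=13 depth=14 groups=6
Count(depth <= 14) = 23256
Count(depth <= 13) = 23256
Count(depth == 14) = 23256 - 23256 = 0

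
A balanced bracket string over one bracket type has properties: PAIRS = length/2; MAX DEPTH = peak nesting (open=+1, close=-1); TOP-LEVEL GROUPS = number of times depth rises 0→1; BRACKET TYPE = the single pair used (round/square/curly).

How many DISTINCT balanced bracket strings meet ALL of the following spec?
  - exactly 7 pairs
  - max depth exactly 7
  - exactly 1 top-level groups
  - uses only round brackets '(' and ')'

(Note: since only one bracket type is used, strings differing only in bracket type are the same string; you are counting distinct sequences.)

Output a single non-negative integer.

Answer: 1

Derivation:
Spec: pairs=7 depth=7 groups=1
Count(depth <= 7) = 132
Count(depth <= 6) = 131
Count(depth == 7) = 132 - 131 = 1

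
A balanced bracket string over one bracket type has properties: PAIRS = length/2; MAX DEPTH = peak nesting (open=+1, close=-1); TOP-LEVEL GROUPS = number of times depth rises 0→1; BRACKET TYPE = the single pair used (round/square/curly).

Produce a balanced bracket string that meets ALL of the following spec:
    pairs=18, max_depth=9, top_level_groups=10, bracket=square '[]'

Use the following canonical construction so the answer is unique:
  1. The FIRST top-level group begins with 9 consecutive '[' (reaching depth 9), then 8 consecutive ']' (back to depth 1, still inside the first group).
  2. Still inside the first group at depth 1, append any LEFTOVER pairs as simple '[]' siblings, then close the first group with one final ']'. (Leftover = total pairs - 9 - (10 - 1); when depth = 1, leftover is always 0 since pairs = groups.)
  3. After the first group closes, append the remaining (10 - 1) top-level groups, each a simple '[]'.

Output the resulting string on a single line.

Answer: [[[[[[[[[]]]]]]]]][][][][][][][][][]

Derivation:
Spec: pairs=18 depth=9 groups=10
Leftover pairs = 18 - 9 - (10-1) = 0
First group: deep chain of depth 9 + 0 sibling pairs
Remaining 9 groups: simple '[]' each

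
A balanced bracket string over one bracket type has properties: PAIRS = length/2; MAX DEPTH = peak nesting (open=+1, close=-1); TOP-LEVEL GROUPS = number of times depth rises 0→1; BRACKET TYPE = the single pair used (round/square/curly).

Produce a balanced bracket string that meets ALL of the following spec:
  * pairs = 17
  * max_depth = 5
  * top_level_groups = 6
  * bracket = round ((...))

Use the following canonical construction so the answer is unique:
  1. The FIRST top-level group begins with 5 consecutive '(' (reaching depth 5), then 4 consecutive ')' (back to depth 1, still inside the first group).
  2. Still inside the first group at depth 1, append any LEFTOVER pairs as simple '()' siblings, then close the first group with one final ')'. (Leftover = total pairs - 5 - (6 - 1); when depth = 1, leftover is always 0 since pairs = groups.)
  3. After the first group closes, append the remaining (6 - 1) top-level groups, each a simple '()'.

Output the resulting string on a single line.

Answer: ((((())))()()()()()()())()()()()()

Derivation:
Spec: pairs=17 depth=5 groups=6
Leftover pairs = 17 - 5 - (6-1) = 7
First group: deep chain of depth 5 + 7 sibling pairs
Remaining 5 groups: simple '()' each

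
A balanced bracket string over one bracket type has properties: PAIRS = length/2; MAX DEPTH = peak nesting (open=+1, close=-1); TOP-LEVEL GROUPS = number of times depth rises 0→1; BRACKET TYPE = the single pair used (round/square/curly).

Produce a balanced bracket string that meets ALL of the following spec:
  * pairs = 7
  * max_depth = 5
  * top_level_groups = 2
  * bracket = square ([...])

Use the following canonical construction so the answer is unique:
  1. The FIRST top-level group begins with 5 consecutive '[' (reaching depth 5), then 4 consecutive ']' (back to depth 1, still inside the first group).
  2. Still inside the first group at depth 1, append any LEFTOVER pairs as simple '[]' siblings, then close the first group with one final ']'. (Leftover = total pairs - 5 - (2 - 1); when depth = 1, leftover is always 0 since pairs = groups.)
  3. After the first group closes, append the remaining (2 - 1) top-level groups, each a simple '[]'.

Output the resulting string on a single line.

Answer: [[[[[]]]][]][]

Derivation:
Spec: pairs=7 depth=5 groups=2
Leftover pairs = 7 - 5 - (2-1) = 1
First group: deep chain of depth 5 + 1 sibling pairs
Remaining 1 groups: simple '[]' each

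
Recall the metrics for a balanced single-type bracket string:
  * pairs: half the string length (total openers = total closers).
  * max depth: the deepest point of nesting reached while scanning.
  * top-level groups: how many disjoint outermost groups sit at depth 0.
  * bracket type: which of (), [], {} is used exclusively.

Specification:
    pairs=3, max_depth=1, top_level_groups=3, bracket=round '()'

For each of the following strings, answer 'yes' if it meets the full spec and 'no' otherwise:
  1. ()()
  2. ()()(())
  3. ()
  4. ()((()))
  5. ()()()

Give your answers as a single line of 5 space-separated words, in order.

String 1 '()()': depth seq [1 0 1 0]
  -> pairs=2 depth=1 groups=2 -> no
String 2 '()()(())': depth seq [1 0 1 0 1 2 1 0]
  -> pairs=4 depth=2 groups=3 -> no
String 3 '()': depth seq [1 0]
  -> pairs=1 depth=1 groups=1 -> no
String 4 '()((()))': depth seq [1 0 1 2 3 2 1 0]
  -> pairs=4 depth=3 groups=2 -> no
String 5 '()()()': depth seq [1 0 1 0 1 0]
  -> pairs=3 depth=1 groups=3 -> yes

Answer: no no no no yes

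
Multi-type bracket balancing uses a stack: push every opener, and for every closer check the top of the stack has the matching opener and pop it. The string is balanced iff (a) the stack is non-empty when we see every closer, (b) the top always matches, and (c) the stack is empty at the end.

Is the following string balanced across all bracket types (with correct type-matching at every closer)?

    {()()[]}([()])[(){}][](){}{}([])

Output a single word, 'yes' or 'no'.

pos 0: push '{'; stack = {
pos 1: push '('; stack = {(
pos 2: ')' matches '('; pop; stack = {
pos 3: push '('; stack = {(
pos 4: ')' matches '('; pop; stack = {
pos 5: push '['; stack = {[
pos 6: ']' matches '['; pop; stack = {
pos 7: '}' matches '{'; pop; stack = (empty)
pos 8: push '('; stack = (
pos 9: push '['; stack = ([
pos 10: push '('; stack = ([(
pos 11: ')' matches '('; pop; stack = ([
pos 12: ']' matches '['; pop; stack = (
pos 13: ')' matches '('; pop; stack = (empty)
pos 14: push '['; stack = [
pos 15: push '('; stack = [(
pos 16: ')' matches '('; pop; stack = [
pos 17: push '{'; stack = [{
pos 18: '}' matches '{'; pop; stack = [
pos 19: ']' matches '['; pop; stack = (empty)
pos 20: push '['; stack = [
pos 21: ']' matches '['; pop; stack = (empty)
pos 22: push '('; stack = (
pos 23: ')' matches '('; pop; stack = (empty)
pos 24: push '{'; stack = {
pos 25: '}' matches '{'; pop; stack = (empty)
pos 26: push '{'; stack = {
pos 27: '}' matches '{'; pop; stack = (empty)
pos 28: push '('; stack = (
pos 29: push '['; stack = ([
pos 30: ']' matches '['; pop; stack = (
pos 31: ')' matches '('; pop; stack = (empty)
end: stack empty → VALID
Verdict: properly nested → yes

Answer: yes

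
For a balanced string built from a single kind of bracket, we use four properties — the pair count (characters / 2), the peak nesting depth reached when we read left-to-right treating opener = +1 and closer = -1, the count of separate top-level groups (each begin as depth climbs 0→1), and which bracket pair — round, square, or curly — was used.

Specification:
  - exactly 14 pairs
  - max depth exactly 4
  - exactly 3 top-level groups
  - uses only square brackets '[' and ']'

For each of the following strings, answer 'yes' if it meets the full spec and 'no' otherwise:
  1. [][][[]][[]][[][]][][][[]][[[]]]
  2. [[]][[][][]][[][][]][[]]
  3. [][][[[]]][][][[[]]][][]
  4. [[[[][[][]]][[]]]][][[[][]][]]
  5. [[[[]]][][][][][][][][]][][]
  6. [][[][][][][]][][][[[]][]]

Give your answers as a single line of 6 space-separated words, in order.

Answer: no no no no yes no

Derivation:
String 1 '[][][[]][[]][[][]][][][[]][[[]]]': depth seq [1 0 1 0 1 2 1 0 1 2 1 0 1 2 1 2 1 0 1 0 1 0 1 2 1 0 1 2 3 2 1 0]
  -> pairs=16 depth=3 groups=9 -> no
String 2 '[[]][[][][]][[][][]][[]]': depth seq [1 2 1 0 1 2 1 2 1 2 1 0 1 2 1 2 1 2 1 0 1 2 1 0]
  -> pairs=12 depth=2 groups=4 -> no
String 3 '[][][[[]]][][][[[]]][][]': depth seq [1 0 1 0 1 2 3 2 1 0 1 0 1 0 1 2 3 2 1 0 1 0 1 0]
  -> pairs=12 depth=3 groups=8 -> no
String 4 '[[[[][[][]]][[]]]][][[[][]][]]': depth seq [1 2 3 4 3 4 5 4 5 4 3 2 3 4 3 2 1 0 1 0 1 2 3 2 3 2 1 2 1 0]
  -> pairs=15 depth=5 groups=3 -> no
String 5 '[[[[]]][][][][][][][][]][][]': depth seq [1 2 3 4 3 2 1 2 1 2 1 2 1 2 1 2 1 2 1 2 1 2 1 0 1 0 1 0]
  -> pairs=14 depth=4 groups=3 -> yes
String 6 '[][[][][][][]][][][[[]][]]': depth seq [1 0 1 2 1 2 1 2 1 2 1 2 1 0 1 0 1 0 1 2 3 2 1 2 1 0]
  -> pairs=13 depth=3 groups=5 -> no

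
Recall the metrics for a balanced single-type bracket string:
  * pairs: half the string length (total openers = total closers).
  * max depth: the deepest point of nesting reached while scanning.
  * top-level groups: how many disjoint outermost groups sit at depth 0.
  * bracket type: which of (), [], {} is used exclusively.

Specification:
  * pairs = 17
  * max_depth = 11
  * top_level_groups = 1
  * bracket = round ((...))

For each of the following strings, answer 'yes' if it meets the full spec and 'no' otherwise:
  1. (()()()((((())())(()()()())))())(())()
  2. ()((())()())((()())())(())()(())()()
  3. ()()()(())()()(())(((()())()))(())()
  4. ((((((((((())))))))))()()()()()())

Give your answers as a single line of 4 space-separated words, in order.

Answer: no no no yes

Derivation:
String 1 '(()()()((((())())(()()()())))())(())()': depth seq [1 2 1 2 1 2 1 2 3 4 5 6 5 4 5 4 3 4 5 4 5 4 5 4 5 4 3 2 1 2 1 0 1 2 1 0 1 0]
  -> pairs=19 depth=6 groups=3 -> no
String 2 '()((())()())((()())())(())()(())()()': depth seq [1 0 1 2 3 2 1 2 1 2 1 0 1 2 3 2 3 2 1 2 1 0 1 2 1 0 1 0 1 2 1 0 1 0 1 0]
  -> pairs=18 depth=3 groups=8 -> no
String 3 '()()()(())()()(())(((()())()))(())()': depth seq [1 0 1 0 1 0 1 2 1 0 1 0 1 0 1 2 1 0 1 2 3 4 3 4 3 2 3 2 1 0 1 2 1 0 1 0]
  -> pairs=18 depth=4 groups=10 -> no
String 4 '((((((((((())))))))))()()()()()())': depth seq [1 2 3 4 5 6 7 8 9 10 11 10 9 8 7 6 5 4 3 2 1 2 1 2 1 2 1 2 1 2 1 2 1 0]
  -> pairs=17 depth=11 groups=1 -> yes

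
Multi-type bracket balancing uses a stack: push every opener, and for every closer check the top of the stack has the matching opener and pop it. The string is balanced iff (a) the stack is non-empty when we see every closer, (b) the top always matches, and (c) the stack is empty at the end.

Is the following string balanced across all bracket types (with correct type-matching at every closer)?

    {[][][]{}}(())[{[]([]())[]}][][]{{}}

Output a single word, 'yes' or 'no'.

Answer: yes

Derivation:
pos 0: push '{'; stack = {
pos 1: push '['; stack = {[
pos 2: ']' matches '['; pop; stack = {
pos 3: push '['; stack = {[
pos 4: ']' matches '['; pop; stack = {
pos 5: push '['; stack = {[
pos 6: ']' matches '['; pop; stack = {
pos 7: push '{'; stack = {{
pos 8: '}' matches '{'; pop; stack = {
pos 9: '}' matches '{'; pop; stack = (empty)
pos 10: push '('; stack = (
pos 11: push '('; stack = ((
pos 12: ')' matches '('; pop; stack = (
pos 13: ')' matches '('; pop; stack = (empty)
pos 14: push '['; stack = [
pos 15: push '{'; stack = [{
pos 16: push '['; stack = [{[
pos 17: ']' matches '['; pop; stack = [{
pos 18: push '('; stack = [{(
pos 19: push '['; stack = [{([
pos 20: ']' matches '['; pop; stack = [{(
pos 21: push '('; stack = [{((
pos 22: ')' matches '('; pop; stack = [{(
pos 23: ')' matches '('; pop; stack = [{
pos 24: push '['; stack = [{[
pos 25: ']' matches '['; pop; stack = [{
pos 26: '}' matches '{'; pop; stack = [
pos 27: ']' matches '['; pop; stack = (empty)
pos 28: push '['; stack = [
pos 29: ']' matches '['; pop; stack = (empty)
pos 30: push '['; stack = [
pos 31: ']' matches '['; pop; stack = (empty)
pos 32: push '{'; stack = {
pos 33: push '{'; stack = {{
pos 34: '}' matches '{'; pop; stack = {
pos 35: '}' matches '{'; pop; stack = (empty)
end: stack empty → VALID
Verdict: properly nested → yes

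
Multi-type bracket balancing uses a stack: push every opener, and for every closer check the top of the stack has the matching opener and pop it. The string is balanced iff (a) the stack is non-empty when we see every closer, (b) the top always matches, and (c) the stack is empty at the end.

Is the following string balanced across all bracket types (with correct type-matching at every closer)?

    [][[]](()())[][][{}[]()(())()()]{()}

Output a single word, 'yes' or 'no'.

pos 0: push '['; stack = [
pos 1: ']' matches '['; pop; stack = (empty)
pos 2: push '['; stack = [
pos 3: push '['; stack = [[
pos 4: ']' matches '['; pop; stack = [
pos 5: ']' matches '['; pop; stack = (empty)
pos 6: push '('; stack = (
pos 7: push '('; stack = ((
pos 8: ')' matches '('; pop; stack = (
pos 9: push '('; stack = ((
pos 10: ')' matches '('; pop; stack = (
pos 11: ')' matches '('; pop; stack = (empty)
pos 12: push '['; stack = [
pos 13: ']' matches '['; pop; stack = (empty)
pos 14: push '['; stack = [
pos 15: ']' matches '['; pop; stack = (empty)
pos 16: push '['; stack = [
pos 17: push '{'; stack = [{
pos 18: '}' matches '{'; pop; stack = [
pos 19: push '['; stack = [[
pos 20: ']' matches '['; pop; stack = [
pos 21: push '('; stack = [(
pos 22: ')' matches '('; pop; stack = [
pos 23: push '('; stack = [(
pos 24: push '('; stack = [((
pos 25: ')' matches '('; pop; stack = [(
pos 26: ')' matches '('; pop; stack = [
pos 27: push '('; stack = [(
pos 28: ')' matches '('; pop; stack = [
pos 29: push '('; stack = [(
pos 30: ')' matches '('; pop; stack = [
pos 31: ']' matches '['; pop; stack = (empty)
pos 32: push '{'; stack = {
pos 33: push '('; stack = {(
pos 34: ')' matches '('; pop; stack = {
pos 35: '}' matches '{'; pop; stack = (empty)
end: stack empty → VALID
Verdict: properly nested → yes

Answer: yes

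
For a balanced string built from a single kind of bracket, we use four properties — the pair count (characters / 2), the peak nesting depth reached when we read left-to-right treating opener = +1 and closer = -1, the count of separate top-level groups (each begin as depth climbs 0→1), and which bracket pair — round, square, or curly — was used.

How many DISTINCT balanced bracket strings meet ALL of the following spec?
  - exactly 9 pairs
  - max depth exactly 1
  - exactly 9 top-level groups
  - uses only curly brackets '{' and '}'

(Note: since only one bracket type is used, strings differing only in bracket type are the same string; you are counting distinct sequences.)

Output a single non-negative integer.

Answer: 1

Derivation:
Spec: pairs=9 depth=1 groups=9
Count(depth <= 1) = 1
Count(depth <= 0) = 0
Count(depth == 1) = 1 - 0 = 1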